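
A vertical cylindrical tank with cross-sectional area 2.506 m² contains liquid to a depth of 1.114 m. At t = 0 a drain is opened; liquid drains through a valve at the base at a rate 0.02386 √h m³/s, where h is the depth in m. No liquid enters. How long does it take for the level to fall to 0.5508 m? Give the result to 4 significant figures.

A dh/dt = −Q_out = −0.02386 √h.
Separate and integrate: 2(√h − √h₀) = −(0.02386/A) t.
t = 2A(√h₀ − √h)/0.02386 = 2·2.506·(√1.114 − √0.5508)/0.02386
  = 5.01200 × (1.05546 − 0.742159) / 0.02386 = 65.8120 s.

65.81 s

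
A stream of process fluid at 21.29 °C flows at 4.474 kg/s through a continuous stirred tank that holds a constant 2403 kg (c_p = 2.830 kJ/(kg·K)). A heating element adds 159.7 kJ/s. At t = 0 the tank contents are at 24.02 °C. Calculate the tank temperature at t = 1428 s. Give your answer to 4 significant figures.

33.21 °C

M c_p dT/dt = ṁ c_p (T_in − T) + Q̇.
Rearrange: dT/dt = (T_ss − T)/τ with τ = M/ṁ = 537.103 s and T_ss = T_in + Q̇/(ṁ c_p) = 33.9031 °C.
Solution: T(t) = T_ss + (T₀ − T_ss) e^(−t/τ).
T(1428) = 33.9031 + (-9.88312)·e^(−1428/537.103) = 33.9031 + (-9.88312)·0.0700388 = 33.2109 °C.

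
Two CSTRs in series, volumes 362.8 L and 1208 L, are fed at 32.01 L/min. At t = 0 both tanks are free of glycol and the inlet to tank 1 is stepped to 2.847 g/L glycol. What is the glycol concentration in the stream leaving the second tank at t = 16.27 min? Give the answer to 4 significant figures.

Species balance on tank i: dCᵢ/dt = (Cᵢ₋₁ − Cᵢ)/τᵢ with τᵢ = Vᵢ/Q.
τ₁ = 362.8/32.01 = 11.3340 min; τ₂ = 1208/32.01 = 37.7382 min.
Solving the cascade with C₁(0)=C₂(0)=0 gives C₂(t) = C_in[1 − (τ₁ e^(−t/τ₁) − τ₂ e^(−t/τ₂))/(τ₁ − τ₂)].
At t = 16.27: e^(−t/τ₁) = 0.237994, e^(−t/τ₂) = 0.649776.
C₂ = 2.847·[1 − (11.3340·0.237994 − 37.7382·0.649776)/(-26.4042)] = 2.847·0.173468 = 0.493864 g/L.

0.4939 g/L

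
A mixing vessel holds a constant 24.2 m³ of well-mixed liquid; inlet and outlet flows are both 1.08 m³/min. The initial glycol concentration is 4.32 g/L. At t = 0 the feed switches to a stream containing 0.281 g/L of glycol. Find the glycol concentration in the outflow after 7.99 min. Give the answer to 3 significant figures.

Mass balance on the solute (V constant): V dC/dt = Q(C_in − C).
So dC/dt = (C_in − C)/τ with τ = V/Q = 24.2/1.08 = 22.407 min.
Integrating: C(t) = C_in + (C₀ − C_in) e^(−t/τ).
C(7.99) = 0.281 + (4.32 − 0.281)·e^(−7.99/22.407) = 0.281 + (4.0390)·0.70007 = 3.1086 g/L.

3.11 g/L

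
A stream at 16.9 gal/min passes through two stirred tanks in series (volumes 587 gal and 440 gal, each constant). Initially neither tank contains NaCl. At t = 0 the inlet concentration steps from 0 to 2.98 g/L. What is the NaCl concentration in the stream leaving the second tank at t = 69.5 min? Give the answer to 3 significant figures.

Each tank obeys Vᵢ dCᵢ/dt = Q(Cᵢ₋₁ − Cᵢ), so τᵢ = Vᵢ/Q.
τ₁ = 587/16.9 = 34.734 min; τ₂ = 440/16.9 = 26.036 min.
Tank 1: C₁ = C_in(1 − e^(−t/τ₁)). Tank 2 (τ₁ ≠ τ₂): C₂ = C_in[1 − (τ₁ e^(−t/τ₁) − τ₂ e^(−t/τ₂))/(τ₁ − τ₂)].
At t = 69.5: e^(−t/τ₁) = 0.13521, e^(−t/τ₂) = 0.069292.
C₂ = 2.98·[1 − (34.734·0.13521 − 26.036·0.069292)/(8.6982)] = 2.98·0.66749 = 1.9891 g/L.

1.99 g/L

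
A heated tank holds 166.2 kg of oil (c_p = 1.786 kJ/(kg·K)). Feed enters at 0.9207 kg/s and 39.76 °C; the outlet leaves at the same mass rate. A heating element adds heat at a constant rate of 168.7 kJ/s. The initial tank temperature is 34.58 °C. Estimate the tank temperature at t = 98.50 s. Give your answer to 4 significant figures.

79.90 °C

M c_p dT/dt = ṁ c_p (T_in − T) + Q̇.
Rearrange: dT/dt = (T_ss − T)/τ with τ = M/ṁ = 180.515 s and T_ss = T_in + Q̇/(ṁ c_p) = 142.352 °C.
Solution: T(t) = T_ss + (T₀ − T_ss) e^(−t/τ).
T(98.50) = 142.352 + (-107.772)·e^(−98.50/180.515) = 142.352 + (-107.772)·0.579458 = 79.9028 °C.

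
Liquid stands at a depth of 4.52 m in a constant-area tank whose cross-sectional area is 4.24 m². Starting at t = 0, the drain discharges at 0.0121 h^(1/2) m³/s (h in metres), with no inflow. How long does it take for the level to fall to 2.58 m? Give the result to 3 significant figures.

364 s

A dh/dt = −Q_out = −0.0121 √h.
This is separable: 2 d(√h)/dt = −0.0121/A, so √h = √h₀ − (0.0121/(2A)) t.
t = 2A(√h₀ − √h)/0.0121 = 2·4.24·(√4.52 − √2.58)/0.0121
  = 8.4800 × (2.1260 − 1.6062) / 0.0121 = 364.28 s.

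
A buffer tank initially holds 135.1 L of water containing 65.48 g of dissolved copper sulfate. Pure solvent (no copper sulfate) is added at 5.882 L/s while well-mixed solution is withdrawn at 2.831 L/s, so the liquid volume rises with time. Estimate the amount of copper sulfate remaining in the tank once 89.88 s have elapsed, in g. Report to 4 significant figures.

23.41 g

Let m(t) be the amount of copper sulfate. Volume: V(t) = V₀ + (Q_in − Q_out) t = 135.1 + 3.05100 t; V(89.88) = 409.324 L.
No copper sulfate enters, so dm/dt = −Q_out · (m/V).
dm/m = −Q_out dt/(V₀ + 3.05100 t); integrating gives ln(m/m₀) = −(Q_out/(Q_in−Q_out)) ln(V/V₀).
m = m₀ (V₀/V)^(Q_out/(Q_in−Q_out)) = 65.48 × (135.1/409.324)^(0.927892) = 23.4105 g.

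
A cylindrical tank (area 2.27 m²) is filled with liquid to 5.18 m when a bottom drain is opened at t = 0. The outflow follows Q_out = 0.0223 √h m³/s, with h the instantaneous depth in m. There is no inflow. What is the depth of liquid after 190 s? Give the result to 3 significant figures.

With no inflow, A dh/dt = −0.0223 √h.
∫ h^(−1/2) dh = −(0.0223/A) ∫ dt, giving 2√h = 2√h₀ − (0.0223/A) t.
√h = √5.18 − 0.0223·190/(2·2.27) = 2.2760 − 0.93326 = 1.3427.
h = 1.3427² = 1.8028 m.

1.80 m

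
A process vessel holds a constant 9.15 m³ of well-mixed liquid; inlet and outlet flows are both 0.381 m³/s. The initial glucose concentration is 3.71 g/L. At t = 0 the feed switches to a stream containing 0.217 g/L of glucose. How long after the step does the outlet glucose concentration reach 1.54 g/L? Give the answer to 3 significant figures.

Species balance: V dC/dt = Q(C_in − C) ⇒ τ = V/Q = 24.016 s.
C(t) = C_in + (C₀ − C_in) e^(−t/τ). Set C = 1.54 and solve for t:
e^(−t/τ) = (C − C_in)/(C₀ − C_in) = (1.54 − 0.217)/(3.71 − 0.217) = 0.37876
t = −τ ln(…) = 24.016 × 0.97086 = 23.316 s.

23.3 s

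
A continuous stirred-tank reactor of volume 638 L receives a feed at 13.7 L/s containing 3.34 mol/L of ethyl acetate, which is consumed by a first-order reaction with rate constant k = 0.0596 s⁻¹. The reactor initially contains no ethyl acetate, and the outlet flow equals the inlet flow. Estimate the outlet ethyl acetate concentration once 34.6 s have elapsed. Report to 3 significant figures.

0.831 mol/L

Species balance: V dC/dt = Q C_in − Q C − k V C.
This is linear with rate a = Q/V + k = 0.081073 s⁻¹.
C_ss = Q C_in/(Q + kV) = 0.88464 mol/L; C(t) = C_ss + (C₀ − C_ss) e^(−a t).
C(34.6) = 0.88464 + (-0.88464)·e^(−0.081073·34.6) = 0.88464 + (-0.88464)·0.060498 = 0.83112 mol/L.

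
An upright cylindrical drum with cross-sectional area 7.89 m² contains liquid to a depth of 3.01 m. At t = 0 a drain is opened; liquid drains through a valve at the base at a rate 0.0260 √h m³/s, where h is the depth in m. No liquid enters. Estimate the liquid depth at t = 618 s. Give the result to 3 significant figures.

A dh/dt = −Q_out = −0.0260 √h.
Separate and integrate: 2(√h − √h₀) = −(0.0260/A) t.
√h = √3.01 − 0.0260·618/(2·7.89) = 1.7349 − 1.0183 = 0.71668.
h = 0.71668² = 0.51364 m.

0.514 m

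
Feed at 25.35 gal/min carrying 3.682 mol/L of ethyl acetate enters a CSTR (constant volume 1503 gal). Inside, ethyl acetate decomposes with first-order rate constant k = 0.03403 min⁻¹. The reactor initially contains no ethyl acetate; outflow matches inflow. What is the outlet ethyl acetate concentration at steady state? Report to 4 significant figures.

V dC/dt = Q(C_in − C) − k V C.
Steady state (dC/dt = 0): C_ss = Q C_in/(Q + kV) = C_in/(1 + kV/Q).
C_ss = 25.35·3.682/(25.35 + 0.03403·1503) = 93.3387/76.4971 = 1.22016 mol/L.

1.220 mol/L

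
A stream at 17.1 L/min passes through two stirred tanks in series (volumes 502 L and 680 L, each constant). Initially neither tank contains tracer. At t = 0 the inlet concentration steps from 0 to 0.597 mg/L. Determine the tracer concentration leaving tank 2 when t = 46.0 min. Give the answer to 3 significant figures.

Each tank obeys Vᵢ dCᵢ/dt = Q(Cᵢ₋₁ − Cᵢ), so τᵢ = Vᵢ/Q.
τ₁ = 502/17.1 = 29.357 min; τ₂ = 680/17.1 = 39.766 min.
Tank 1: C₁ = C_in(1 − e^(−t/τ₁)). Tank 2 (τ₁ ≠ τ₂): C₂ = C_in[1 − (τ₁ e^(−t/τ₁) − τ₂ e^(−t/τ₂))/(τ₁ − τ₂)].
At t = 46.0: e^(−t/τ₁) = 0.20868, e^(−t/τ₂) = 0.31450.
C₂ = 0.597·[1 − (29.357·0.20868 − 39.766·0.31450)/(-10.409)] = 0.597·0.38707 = 0.23108 mg/L.

0.231 mg/L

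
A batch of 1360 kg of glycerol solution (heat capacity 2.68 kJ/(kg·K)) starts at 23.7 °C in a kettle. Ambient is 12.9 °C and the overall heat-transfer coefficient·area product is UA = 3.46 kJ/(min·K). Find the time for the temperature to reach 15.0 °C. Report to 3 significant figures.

Lumped-capacitance energy balance: M c_p dT/dt = UA(T_amb − T).
τ = M c_p/UA = 1053.4 min; T_ss = T_amb = 12.900 °C.
T(t) = T_ss + (T₀ − T_ss)e^(−t/τ); set T = 15.0:
t = −τ ln[(T − T_ss)/(T₀ − T_ss)] = −1053.4 · ln(0.19444) = 1725.1 min.

1730 min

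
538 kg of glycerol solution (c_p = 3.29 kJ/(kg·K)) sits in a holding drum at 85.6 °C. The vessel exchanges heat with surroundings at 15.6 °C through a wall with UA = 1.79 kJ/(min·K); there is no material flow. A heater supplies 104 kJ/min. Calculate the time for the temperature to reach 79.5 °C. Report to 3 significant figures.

Lumped-capacitance energy balance: M c_p dT/dt = UA(T_amb − T) + Q̇.
τ = M c_p/UA = 988.84 min; T_ss = T_amb + Q̇/UA = 15.6 + 104/1.79 = 73.701 °C.
T(t) = T_ss + (T₀ − T_ss)e^(−t/τ); set T = 79.5:
t = −τ ln[(T − T_ss)/(T₀ − T_ss)] = −988.84 · ln(0.48737) = 710.71 min.

711 min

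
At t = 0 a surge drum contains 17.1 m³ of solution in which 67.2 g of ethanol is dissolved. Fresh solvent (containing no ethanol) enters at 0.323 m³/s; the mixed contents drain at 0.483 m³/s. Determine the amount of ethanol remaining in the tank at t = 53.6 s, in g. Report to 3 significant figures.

Let m(t) be the amount of ethanol. Volume: V(t) = V₀ + (Q_in − Q_out) t = 17.1 − 0.16000 t; V(53.6) = 8.5240 m³.
No ethanol enters, so dm/dt = −Q_out · (m/V).
Separate: dm/m = −Q_out dt/V(t) ⇒ ln(m/m₀) = −(Q_out/(Q_in−Q_out)) ln(V/V₀).
m = m₀ (V₀/V)^(Q_out/(Q_in−Q_out)) = 67.2 × (17.1/8.5240)^(-3.0188) = 8.2157 g.

8.22 g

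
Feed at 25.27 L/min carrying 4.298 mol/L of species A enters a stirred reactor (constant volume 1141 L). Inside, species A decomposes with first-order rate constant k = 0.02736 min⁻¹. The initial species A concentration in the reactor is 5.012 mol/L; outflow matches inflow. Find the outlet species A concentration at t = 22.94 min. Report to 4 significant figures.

2.915 mol/L

Accumulation = in − out − consumed: V dC/dt = Q C_in − Q C − k V C.
This is linear with rate a = Q/V + k = 0.0495072 min⁻¹.
C_ss = Q C_in/(Q + kV) = 1.92273 mol/L; C(t) = C_ss + (C₀ − C_ss) e^(−a t).
C(22.94) = 1.92273 + (3.08927)·e^(−0.0495072·22.94) = 1.92273 + (3.08927)·0.321198 = 2.91500 mol/L.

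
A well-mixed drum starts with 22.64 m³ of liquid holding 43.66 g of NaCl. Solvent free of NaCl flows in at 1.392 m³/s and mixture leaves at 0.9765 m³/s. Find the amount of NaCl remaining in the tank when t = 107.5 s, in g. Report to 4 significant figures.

3.373 g

Let m(t) be the amount of NaCl. Volume: V(t) = V₀ + (Q_in − Q_out) t = 22.64 + 0.415500 t; V(107.5) = 67.3062 m³.
Solute balance: dm/dt = 0 − Q_out C = −Q_out m/V(t).
Separate: dm/m = −Q_out dt/V(t) ⇒ ln(m/m₀) = −(Q_out/(Q_in−Q_out)) ln(V/V₀).
m = m₀ (V₀/V)^(Q_out/(Q_in−Q_out)) = 43.66 × (22.64/67.3062)^(2.35018) = 3.37309 g.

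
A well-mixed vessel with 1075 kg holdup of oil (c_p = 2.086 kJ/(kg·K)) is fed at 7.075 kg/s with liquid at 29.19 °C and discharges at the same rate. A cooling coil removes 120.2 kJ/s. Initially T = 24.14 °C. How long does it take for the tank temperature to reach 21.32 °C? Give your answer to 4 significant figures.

Heat balance on the well-mixed liquid: M c_p dT/dt = ṁ c_p (T_in − T) − 120.2.
τ = M/ṁ = 151.943 s; T_ss = T_in − Q̇/(ṁ c_p) = 21.0455 °C.
T(t) = T_ss + (T₀ − T_ss) e^(−t/τ). Set T = 21.32:
e^(−t/τ) = (21.32 − 21.0455)/(24.14 − 21.0455) = 0.0887019
t = −151.943 · ln(0.0887019) = 368.079 s.

368.1 s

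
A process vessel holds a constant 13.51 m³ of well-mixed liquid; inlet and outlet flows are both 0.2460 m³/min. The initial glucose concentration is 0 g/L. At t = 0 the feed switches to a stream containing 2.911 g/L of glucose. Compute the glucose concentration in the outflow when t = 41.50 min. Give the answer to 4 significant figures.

1.544 g/L

Mass balance on the solute (V constant): V dC/dt = Q(C_in − C).
Rewrite as dC/dt + C/τ = C_in/τ, τ = V/Q = 54.9187 min.
C approaches C_in exponentially: C(t) = C_in + (C₀ − C_in) e^(−t/τ).
C(41.50) = 2.911 + (0 − 2.911)·e^(−41.50/54.9187) = 2.911 + (-2.91100)·0.469699 = 1.54371 g/L.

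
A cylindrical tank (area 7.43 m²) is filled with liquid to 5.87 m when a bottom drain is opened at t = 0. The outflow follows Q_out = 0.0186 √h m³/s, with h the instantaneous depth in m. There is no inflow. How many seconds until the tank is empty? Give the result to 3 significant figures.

1940 s

Unsteady balance on liquid volume: A dh/dt = −0.0186 √h.
Separate and integrate: 2(√h − √h₀) = −(0.0186/A) t.
Tank is empty when √h = 0: t_empty = 2A√h₀/0.0186.
t_empty = 2·7.43·√5.87/0.0186 = 14.860·2.4228/0.0186 = 1935.6 s.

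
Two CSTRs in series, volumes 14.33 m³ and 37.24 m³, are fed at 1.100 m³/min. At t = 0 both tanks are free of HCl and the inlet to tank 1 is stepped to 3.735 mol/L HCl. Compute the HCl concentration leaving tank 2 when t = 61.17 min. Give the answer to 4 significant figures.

Species balance on tank i: dCᵢ/dt = (Cᵢ₋₁ − Cᵢ)/τᵢ with τᵢ = Vᵢ/Q.
τ₁ = 14.33/1.100 = 13.0273 min; τ₂ = 37.24/1.100 = 33.8545 min.
Tank 1: C₁ = C_in(1 − e^(−t/τ₁)). Tank 2 (τ₁ ≠ τ₂): C₂ = C_in[1 − (τ₁ e^(−t/τ₁) − τ₂ e^(−t/τ₂))/(τ₁ − τ₂)].
At t = 61.17: e^(−t/τ₁) = 0.00913599, e^(−t/τ₂) = 0.164171.
C₂ = 3.735·[1 − (13.0273·0.00913599 − 33.8545·0.164171)/(-20.8273)] = 3.735·0.738856 = 2.75963 mol/L.

2.760 mol/L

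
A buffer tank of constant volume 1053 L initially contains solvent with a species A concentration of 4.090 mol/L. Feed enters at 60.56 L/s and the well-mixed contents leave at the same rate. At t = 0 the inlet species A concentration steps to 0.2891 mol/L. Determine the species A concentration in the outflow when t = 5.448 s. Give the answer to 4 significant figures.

Accumulation = in − out for the solute gives V dC/dt = Q(C_in − C).
So dC/dt = (C_in − C)/τ with τ = V/Q = 1053/60.56 = 17.3877 s.
C approaches C_in exponentially: C(t) = C_in + (C₀ − C_in) e^(−t/τ).
C(5.448) = 0.2891 + (4.090 − 0.2891)·e^(−5.448/17.3877) = 0.2891 + (3.80090)·0.731013 = 3.06761 mol/L.

3.068 mol/L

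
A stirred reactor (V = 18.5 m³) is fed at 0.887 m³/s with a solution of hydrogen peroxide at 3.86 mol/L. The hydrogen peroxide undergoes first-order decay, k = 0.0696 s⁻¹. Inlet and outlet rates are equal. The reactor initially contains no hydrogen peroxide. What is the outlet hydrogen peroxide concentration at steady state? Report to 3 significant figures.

Accumulation = in − out − consumed: V dC/dt = Q C_in − Q C − k V C.
Steady state (dC/dt = 0): C_ss = Q C_in/(Q + kV) = C_in/(1 + kV/Q).
C_ss = 0.887·3.86/(0.887 + 0.0696·18.5) = 3.4238/2.1746 = 1.5745 mol/L.

1.57 mol/L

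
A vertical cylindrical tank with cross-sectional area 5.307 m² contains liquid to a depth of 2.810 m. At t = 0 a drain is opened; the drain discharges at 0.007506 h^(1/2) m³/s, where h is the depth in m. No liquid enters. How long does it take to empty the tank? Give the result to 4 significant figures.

With no inflow, A dh/dt = −0.007506 √h.
This is separable: 2 d(√h)/dt = −0.007506/A, so √h = √h₀ − (0.007506/(2A)) t.
Set h = 0: 2√h₀ = (0.007506/A) t_empty ⇒ t_empty = 2A√h₀/0.007506.
t_empty = 2·5.307·√2.810/0.007506 = 10.6140·1.67631/0.007506 = 2370.41 s.

2370 s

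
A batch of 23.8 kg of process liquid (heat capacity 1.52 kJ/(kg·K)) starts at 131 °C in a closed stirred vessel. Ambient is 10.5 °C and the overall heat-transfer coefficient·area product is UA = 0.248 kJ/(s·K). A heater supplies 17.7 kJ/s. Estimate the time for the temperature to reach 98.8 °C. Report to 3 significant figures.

Heat balance on the well-mixed liquid: M c_p dT/dt = −UA(T − T_amb) + Q̇.
τ = M c_p/UA = 145.87 s; T_ss = T_amb + Q̇/UA = 10.5 + 17.7/0.248 = 81.871 °C.
T(t) = T_ss + (T₀ − T_ss)e^(−t/τ); set T = 98.8:
t = −τ ln[(T − T_ss)/(T₀ − T_ss)] = −145.87 · ln(0.34458) = 155.41 s.

155 s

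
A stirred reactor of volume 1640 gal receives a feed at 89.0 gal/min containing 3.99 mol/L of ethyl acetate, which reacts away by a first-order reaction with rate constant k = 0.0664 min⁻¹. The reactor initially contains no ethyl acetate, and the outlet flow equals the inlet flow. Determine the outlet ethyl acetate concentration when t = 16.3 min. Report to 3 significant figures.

Accumulation = in − out − consumed: V dC/dt = Q C_in − Q C − k V C.
dC/dt = (Q/V) C_in − (Q/V + k) C; effective rate a = Q/V + k = 0.054268 + 0.0664 = 0.12067 min⁻¹.
C_ss = Q C_in/(Q + kV) = 1.7944 mol/L; C(t) = C_ss + (C₀ − C_ss) e^(−a t).
C(16.3) = 1.7944 + (-1.7944)·e^(−0.12067·16.3) = 1.7944 + (-1.7944)·0.13989 = 1.5434 mol/L.

1.54 mol/L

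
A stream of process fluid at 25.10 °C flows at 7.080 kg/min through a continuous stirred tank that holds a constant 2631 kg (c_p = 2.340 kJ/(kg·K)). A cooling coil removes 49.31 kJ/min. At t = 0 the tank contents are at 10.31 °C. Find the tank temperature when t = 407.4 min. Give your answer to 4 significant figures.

Energy balance: M c_p dT/dt = ṁ c_p (T_in − T) − 49.31.
τ = M/ṁ = 371.610 min; T_ss = T_in − Q̇/(ṁ c_p) = 25.10 − 49.31/(7.080·2.340) = 22.1236 °C.
Integrating: T(t) = T_ss + (T₀ − T_ss) e^(−t/τ).
T(407.4) = 22.1236 + (-11.8136)·e^(−407.4/371.610) = 22.1236 + (-11.8136)·0.334102 = 18.1767 °C.

18.18 °C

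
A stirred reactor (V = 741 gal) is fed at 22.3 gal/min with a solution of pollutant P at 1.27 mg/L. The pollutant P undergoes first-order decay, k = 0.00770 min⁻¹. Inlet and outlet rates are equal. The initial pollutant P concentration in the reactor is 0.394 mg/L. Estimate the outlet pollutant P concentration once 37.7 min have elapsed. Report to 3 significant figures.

Accumulation = in − out − consumed: V dC/dt = Q C_in − Q C − k V C.
This is linear with rate a = Q/V + k = 0.037794 min⁻¹.
C_ss = Q C_in/(Q + kV) = 1.0113 mg/L; C(t) = C_ss + (C₀ − C_ss) e^(−a t).
C(37.7) = 1.0113 + (-0.61726)·e^(−0.037794·37.7) = 1.0113 + (-0.61726)·0.24054 = 0.86278 mg/L.

0.863 mg/L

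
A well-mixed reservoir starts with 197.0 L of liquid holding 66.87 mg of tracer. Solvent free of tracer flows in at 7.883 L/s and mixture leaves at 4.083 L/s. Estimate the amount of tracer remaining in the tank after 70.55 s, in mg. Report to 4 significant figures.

Let m(t) be the amount of tracer. Volume: V(t) = V₀ + (Q_in − Q_out) t = 197.0 + 3.80000 t; V(70.55) = 465.090 L.
Solute balance: dm/dt = 0 − Q_out C = −Q_out m/V(t).
dm/m = −Q_out dt/(V₀ + 3.80000 t); integrating gives ln(m/m₀) = −(Q_out/(Q_in−Q_out)) ln(V/V₀).
m = m₀ (V₀/V)^(Q_out/(Q_in−Q_out)) = 66.87 × (197.0/465.090)^(1.07447) = 26.5691 mg.

26.57 mg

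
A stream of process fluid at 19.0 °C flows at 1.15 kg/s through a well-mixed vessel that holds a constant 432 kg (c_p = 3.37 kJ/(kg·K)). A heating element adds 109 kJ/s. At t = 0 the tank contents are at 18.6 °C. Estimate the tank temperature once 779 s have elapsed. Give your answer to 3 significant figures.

43.5 °C

First-law balance (no shaft work): M c_p dT/dt = ṁ c_p (T_in − T) + 109.
τ = M/ṁ = 375.65 s; T_ss = T_in + Q̇/(ṁ c_p) = 19.0 + 109/(1.15·3.37) = 47.125 °C.
Integrating: T(t) = T_ss + (T₀ − T_ss) e^(−t/τ).
T(779) = 47.125 + (-28.525)·e^(−779/375.65) = 47.125 + (-28.525)·0.12572 = 43.539 °C.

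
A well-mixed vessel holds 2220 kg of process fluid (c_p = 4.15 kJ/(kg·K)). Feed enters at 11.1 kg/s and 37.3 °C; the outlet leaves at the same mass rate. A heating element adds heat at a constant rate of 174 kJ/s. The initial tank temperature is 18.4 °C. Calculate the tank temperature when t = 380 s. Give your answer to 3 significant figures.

M c_p dT/dt = ṁ c_p (T_in − T) + Q̇.
Rearrange: dT/dt = (T_ss − T)/τ with τ = M/ṁ = 200.00 s and T_ss = T_in + Q̇/(ṁ c_p) = 41.077 °C.
Integrating: T(t) = T_ss + (T₀ − T_ss) e^(−t/τ).
T(380) = 41.077 + (-22.677)·e^(−380/200.00) = 41.077 + (-22.677)·0.14957 = 37.685 °C.

37.7 °C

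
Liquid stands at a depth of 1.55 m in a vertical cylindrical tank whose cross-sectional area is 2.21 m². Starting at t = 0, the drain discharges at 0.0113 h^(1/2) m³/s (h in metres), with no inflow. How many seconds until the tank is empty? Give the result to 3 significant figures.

487 s

A dh/dt = −Q_out = −0.0113 √h.
∫ h^(−1/2) dh = −(0.0113/A) ∫ dt, giving 2√h = 2√h₀ − (0.0113/A) t.
Tank is empty when √h = 0: t_empty = 2A√h₀/0.0113.
t_empty = 2·2.21·√1.55/0.0113 = 4.4200·1.2450/0.0113 = 486.98 s.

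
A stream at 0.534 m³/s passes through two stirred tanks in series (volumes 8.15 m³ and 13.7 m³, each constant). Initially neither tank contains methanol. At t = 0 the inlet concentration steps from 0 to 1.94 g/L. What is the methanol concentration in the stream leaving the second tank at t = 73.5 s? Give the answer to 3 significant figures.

Each tank obeys Vᵢ dCᵢ/dt = Q(Cᵢ₋₁ − Cᵢ), so τᵢ = Vᵢ/Q.
τ₁ = 8.15/0.534 = 15.262 s; τ₂ = 13.7/0.534 = 25.655 s.
Solving the cascade with C₁(0)=C₂(0)=0 gives C₂(t) = C_in[1 − (τ₁ e^(−t/τ₁) − τ₂ e^(−t/τ₂))/(τ₁ − τ₂)].
At t = 73.5: e^(−t/τ₁) = 0.0081005, e^(−t/τ₂) = 0.056989.
C₂ = 1.94·[1 − (15.262·0.0081005 − 25.655·0.056989)/(-10.393)] = 1.94·0.87122 = 1.6902 g/L.

1.69 g/L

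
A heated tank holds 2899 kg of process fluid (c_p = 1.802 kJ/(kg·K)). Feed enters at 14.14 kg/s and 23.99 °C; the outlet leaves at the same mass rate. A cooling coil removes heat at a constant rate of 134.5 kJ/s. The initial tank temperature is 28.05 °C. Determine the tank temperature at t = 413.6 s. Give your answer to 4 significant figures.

19.95 °C

M c_p dT/dt = ṁ c_p (T_in − T) − Q̇.
Rearrange: dT/dt = (T_ss − T)/τ with τ = M/ṁ = 205.021 s and T_ss = T_in − Q̇/(ṁ c_p) = 18.7114 °C.
T approaches T_ss exponentially: T(t) = T_ss + (T₀ − T_ss) e^(−t/τ).
T(413.6) = 18.7114 + (9.33859)·e^(−413.6/205.021) = 18.7114 + (9.33859)·0.133007 = 19.9535 °C.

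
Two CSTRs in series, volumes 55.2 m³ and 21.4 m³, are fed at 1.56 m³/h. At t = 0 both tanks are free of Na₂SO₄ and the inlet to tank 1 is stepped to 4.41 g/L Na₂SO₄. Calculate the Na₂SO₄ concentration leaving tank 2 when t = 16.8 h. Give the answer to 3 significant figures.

Time constants: τᵢ = Vᵢ/Q for each well-mixed tank.
τ₁ = 55.2/1.56 = 35.385 h; τ₂ = 21.4/1.56 = 13.718 h.
Tank 1: C₁ = C_in(1 − e^(−t/τ₁)). Tank 2 (τ₁ ≠ τ₂): C₂ = C_in[1 − (τ₁ e^(−t/τ₁) − τ₂ e^(−t/τ₂))/(τ₁ − τ₂)].
At t = 16.8: e^(−t/τ₁) = 0.62202, e^(−t/τ₂) = 0.29385.
C₂ = 4.41·[1 − (35.385·0.62202 − 13.718·0.29385)/(21.667)] = 4.41·0.17021 = 0.75061 g/L.

0.751 g/L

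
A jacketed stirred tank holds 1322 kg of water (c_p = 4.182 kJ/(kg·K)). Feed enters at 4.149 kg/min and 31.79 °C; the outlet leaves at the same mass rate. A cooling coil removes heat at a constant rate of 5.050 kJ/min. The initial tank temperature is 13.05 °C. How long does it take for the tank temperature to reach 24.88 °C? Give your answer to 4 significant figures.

M c_p dT/dt = ṁ c_p (T_in − T) − Q̇.
τ = M/ṁ = 318.631 min; T_ss = T_in − Q̇/(ṁ c_p) = 31.4990 °C.
T(t) = T_ss + (T₀ − T_ss) e^(−t/τ). Set T = 24.88:
e^(−t/τ) = (24.88 − 31.4990)/(13.05 − 31.4990) = 0.358771
t = −318.631 · ln(0.358771) = 326.619 min.

326.6 min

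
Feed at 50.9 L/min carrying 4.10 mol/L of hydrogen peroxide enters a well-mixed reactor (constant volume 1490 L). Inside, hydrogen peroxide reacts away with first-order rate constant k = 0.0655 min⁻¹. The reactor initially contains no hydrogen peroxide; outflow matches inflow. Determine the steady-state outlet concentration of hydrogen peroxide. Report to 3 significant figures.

V dC/dt = Q(C_in − C) − k V C.
At steady state: 0 = Q C_in − (Q + kV) C_ss, so C_ss = Q C_in/(Q + kV).
C_ss = 50.9·4.10/(50.9 + 0.0655·1490) = 208.69/148.50 = 1.4054 mol/L.

1.41 mol/L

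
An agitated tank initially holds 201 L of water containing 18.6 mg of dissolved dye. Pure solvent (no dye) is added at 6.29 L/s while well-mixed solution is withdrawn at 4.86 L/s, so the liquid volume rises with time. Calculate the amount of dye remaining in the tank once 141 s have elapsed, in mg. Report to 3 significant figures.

Let m(t) be the amount of dye. Volume: V(t) = V₀ + (Q_in − Q_out) t = 201 + 1.4300 t; V(141) = 402.63 L.
Solute balance: dm/dt = 0 − Q_out C = −Q_out m/V(t).
Separate: dm/m = −Q_out dt/V(t) ⇒ ln(m/m₀) = −(Q_out/(Q_in−Q_out)) ln(V/V₀).
m = m₀ (V₀/V)^(Q_out/(Q_in−Q_out)) = 18.6 × (201/402.63)^(3.3986) = 1.7544 mg.

1.75 mg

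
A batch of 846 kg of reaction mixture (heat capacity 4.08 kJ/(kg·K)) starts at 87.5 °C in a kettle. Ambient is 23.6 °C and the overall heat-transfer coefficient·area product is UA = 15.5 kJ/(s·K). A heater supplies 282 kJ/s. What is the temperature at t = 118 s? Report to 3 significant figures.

68.7 °C

Lumped-capacitance energy balance: M c_p dT/dt = UA(T_amb − T) + Q̇.
dT/dt = (T_ss − T)/τ with T_ss = T_amb + Q̇/UA = 23.6 + 282/15.5 = 41.794 °C, τ = M c_p/UA = 846·4.08/15.5 = 222.69 s.
Integrating: T(t) = T_ss + (T₀ − T_ss) e^(−t/τ).
T(118) = 41.794 + (45.706)·0.58867 = 68.700 °C.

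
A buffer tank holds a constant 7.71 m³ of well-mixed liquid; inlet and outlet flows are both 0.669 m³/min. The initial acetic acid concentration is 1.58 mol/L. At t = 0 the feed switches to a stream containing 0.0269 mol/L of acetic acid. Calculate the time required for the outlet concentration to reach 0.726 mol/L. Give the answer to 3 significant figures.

Species balance: V dC/dt = Q(C_in − C) ⇒ τ = V/Q = 11.525 min.
C(t) = C_in + (C₀ − C_in) e^(−t/τ). Set C = 0.726 and solve for t:
e^(−t/τ) = (C − C_in)/(C₀ − C_in) = (0.726 − 0.0269)/(1.58 − 0.0269) = 0.45013
t = −τ ln(…) = 11.525 × 0.79821 = 9.1992 min.

9.20 min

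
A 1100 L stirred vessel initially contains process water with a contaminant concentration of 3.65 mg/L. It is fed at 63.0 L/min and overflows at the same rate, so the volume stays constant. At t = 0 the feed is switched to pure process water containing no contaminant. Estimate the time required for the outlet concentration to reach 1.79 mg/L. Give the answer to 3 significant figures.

12.4 min

Species balance: V dC/dt = Q(C_in − C) ⇒ τ = V/Q = 17.460 min.
C(t) = C_in + (C₀ − C_in) e^(−t/τ). Set C = 1.79 and solve for t:
e^(−t/τ) = (C − C_in)/(C₀ − C_in) = (1.79 − 0)/(3.65 − 0) = 0.49041
t = −τ ln(…) = 17.460 × 0.71251 = 12.441 min.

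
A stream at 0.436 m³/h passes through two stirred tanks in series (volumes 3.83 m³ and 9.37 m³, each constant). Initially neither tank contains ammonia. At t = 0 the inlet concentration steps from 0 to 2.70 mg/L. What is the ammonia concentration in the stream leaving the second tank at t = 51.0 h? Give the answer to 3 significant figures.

2.28 mg/L

Time constants: τᵢ = Vᵢ/Q for each well-mixed tank.
τ₁ = 3.83/0.436 = 8.7844 h; τ₂ = 9.37/0.436 = 21.491 h.
Solving the cascade with C₁(0)=C₂(0)=0 gives C₂(t) = C_in[1 − (τ₁ e^(−t/τ₁) − τ₂ e^(−t/τ₂))/(τ₁ − τ₂)].
At t = 51.0: e^(−t/τ₁) = 0.0030102, e^(−t/τ₂) = 0.093191.
C₂ = 2.70·[1 − (8.7844·0.0030102 − 21.491·0.093191)/(-12.706)] = 2.70·0.84446 = 2.2801 mg/L.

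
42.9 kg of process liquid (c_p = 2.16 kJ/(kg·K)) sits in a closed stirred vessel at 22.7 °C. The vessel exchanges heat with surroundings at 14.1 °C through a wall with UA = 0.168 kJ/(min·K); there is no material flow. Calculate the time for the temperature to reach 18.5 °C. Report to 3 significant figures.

370 min

Lumped-capacitance energy balance: M c_p dT/dt = UA(T_amb − T).
τ = M c_p/UA = 551.57 min; T_ss = T_amb = 14.100 °C.
T(t) = T_ss + (T₀ − T_ss)e^(−t/τ); set T = 18.5:
t = −τ ln[(T − T_ss)/(T₀ − T_ss)] = −551.57 · ln(0.51163) = 369.64 min.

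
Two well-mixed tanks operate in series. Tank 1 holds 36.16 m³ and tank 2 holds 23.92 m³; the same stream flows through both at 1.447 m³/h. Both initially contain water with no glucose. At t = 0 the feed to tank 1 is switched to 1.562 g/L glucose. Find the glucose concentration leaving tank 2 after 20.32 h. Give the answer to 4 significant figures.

0.4085 g/L

Time constants: τᵢ = Vᵢ/Q for each well-mixed tank.
τ₁ = 36.16/1.447 = 24.9896 h; τ₂ = 23.92/1.447 = 16.5308 h.
Tank 1: C₁ = C_in(1 − e^(−t/τ₁)). Tank 2 (τ₁ ≠ τ₂): C₂ = C_in[1 − (τ₁ e^(−t/τ₁) − τ₂ e^(−t/τ₂))/(τ₁ − τ₂)].
At t = 20.32: e^(−t/τ₁) = 0.443465, e^(−t/τ₂) = 0.292519.
C₂ = 1.562·[1 − (24.9896·0.443465 − 16.5308·0.292519)/(8.45888)] = 1.562·0.261551 = 0.408543 g/L.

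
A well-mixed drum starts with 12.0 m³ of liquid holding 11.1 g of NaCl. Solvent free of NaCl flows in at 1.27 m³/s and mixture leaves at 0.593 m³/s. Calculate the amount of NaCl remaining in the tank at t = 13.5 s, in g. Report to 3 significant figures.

Let m(t) be the amount of NaCl. Volume: V(t) = V₀ + (Q_in − Q_out) t = 12.0 + 0.67700 t; V(13.5) = 21.139 m³.
Solute balance: dm/dt = 0 − Q_out C = −Q_out m/V(t).
Separate: dm/m = −Q_out dt/V(t) ⇒ ln(m/m₀) = −(Q_out/(Q_in−Q_out)) ln(V/V₀).
m = m₀ (V₀/V)^(Q_out/(Q_in−Q_out)) = 11.1 × (12.0/21.139)^(0.87592) = 6.7596 g.

6.76 g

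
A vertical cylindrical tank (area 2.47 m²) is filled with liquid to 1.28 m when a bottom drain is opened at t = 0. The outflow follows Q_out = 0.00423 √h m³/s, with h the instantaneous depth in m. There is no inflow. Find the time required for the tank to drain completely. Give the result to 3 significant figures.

With no inflow, A dh/dt = −0.00423 √h.
∫ h^(−1/2) dh = −(0.00423/A) ∫ dt, giving 2√h = 2√h₀ − (0.00423/A) t.
Tank is empty when √h = 0: t_empty = 2A√h₀/0.00423.
t_empty = 2·2.47·√1.28/0.00423 = 4.9400·1.1314/0.00423 = 1321.3 s.

1320 s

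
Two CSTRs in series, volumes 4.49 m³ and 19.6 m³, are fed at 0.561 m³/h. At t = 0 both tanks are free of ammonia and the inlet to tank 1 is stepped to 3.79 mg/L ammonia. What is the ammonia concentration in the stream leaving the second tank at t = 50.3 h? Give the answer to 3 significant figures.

2.63 mg/L

Each tank obeys Vᵢ dCᵢ/dt = Q(Cᵢ₋₁ − Cᵢ), so τᵢ = Vᵢ/Q.
τ₁ = 4.49/0.561 = 8.0036 h; τ₂ = 19.6/0.561 = 34.938 h.
Solving the cascade with C₁(0)=C₂(0)=0 gives C₂(t) = C_in[1 − (τ₁ e^(−t/τ₁) − τ₂ e^(−t/τ₂))/(τ₁ − τ₂)].
At t = 50.3: e^(−t/τ₁) = 0.0018646, e^(−t/τ₂) = 0.23700.
C₂ = 3.79·[1 − (8.0036·0.0018646 − 34.938·0.23700)/(-26.934)] = 3.79·0.69313 = 2.6270 mg/L.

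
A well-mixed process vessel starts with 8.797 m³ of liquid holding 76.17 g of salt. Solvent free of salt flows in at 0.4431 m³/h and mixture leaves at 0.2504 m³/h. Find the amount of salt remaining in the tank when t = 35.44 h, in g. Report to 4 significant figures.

36.10 g

Let m(t) be the amount of salt. Volume: V(t) = V₀ + (Q_in − Q_out) t = 8.797 + 0.192700 t; V(35.44) = 15.6263 m³.
No salt enters, so dm/dt = −Q_out · (m/V).
dm/m = −Q_out dt/(V₀ + 0.192700 t); integrating gives ln(m/m₀) = −(Q_out/(Q_in−Q_out)) ln(V/V₀).
m = m₀ (V₀/V)^(Q_out/(Q_in−Q_out)) = 76.17 × (8.797/15.6263)^(1.29943) = 36.1035 g.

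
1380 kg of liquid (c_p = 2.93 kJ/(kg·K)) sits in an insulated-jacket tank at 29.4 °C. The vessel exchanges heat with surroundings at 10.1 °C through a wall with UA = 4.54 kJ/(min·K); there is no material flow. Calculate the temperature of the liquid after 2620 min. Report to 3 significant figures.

11.1 °C

M c_p dT/dt = −UA(T − T_amb).
dT/dt = (T_ss − T)/τ with T_ss = T_amb = 10.100 °C, τ = M c_p/UA = 1380·2.93/4.54 = 890.62 min.
This is linear first-order; T(t) = T_ss + (T₀ − T_ss) e^(−t/τ).
T(2620) = 10.100 + (19.300)·0.052772 = 11.118 °C.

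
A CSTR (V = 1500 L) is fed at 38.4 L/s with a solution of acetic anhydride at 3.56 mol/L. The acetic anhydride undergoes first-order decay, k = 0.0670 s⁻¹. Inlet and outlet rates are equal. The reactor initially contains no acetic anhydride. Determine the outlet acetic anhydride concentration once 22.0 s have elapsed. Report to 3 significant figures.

0.856 mol/L

Accumulation = in − out − consumed: V dC/dt = Q C_in − Q C − k V C.
dC/dt = (Q/V) C_in − (Q/V + k) C; effective rate a = Q/V + k = 0.025600 + 0.0670 = 0.092600 s⁻¹.
C_ss = Q C_in/(Q + kV) = 0.98419 mol/L; C(t) = C_ss + (C₀ − C_ss) e^(−a t).
C(22.0) = 0.98419 + (-0.98419)·e^(−0.092600·22.0) = 0.98419 + (-0.98419)·0.13039 = 0.85586 mol/L.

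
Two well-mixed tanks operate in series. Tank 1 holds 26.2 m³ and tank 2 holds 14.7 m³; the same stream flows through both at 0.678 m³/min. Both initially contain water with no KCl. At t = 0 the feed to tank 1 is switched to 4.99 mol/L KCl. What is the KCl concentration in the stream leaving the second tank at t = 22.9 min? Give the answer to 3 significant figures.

0.923 mol/L

Time constants: τᵢ = Vᵢ/Q for each well-mixed tank.
τ₁ = 26.2/0.678 = 38.643 min; τ₂ = 14.7/0.678 = 21.681 min.
Tank 1: C₁ = C_in(1 − e^(−t/τ₁)). Tank 2 (τ₁ ≠ τ₂): C₂ = C_in[1 − (τ₁ e^(−t/τ₁) − τ₂ e^(−t/τ₂))/(τ₁ − τ₂)].
At t = 22.9: e^(−t/τ₁) = 0.55289, e^(−t/τ₂) = 0.34777.
C₂ = 4.99·[1 − (38.643·0.55289 − 21.681·0.34777)/(16.962)] = 4.99·0.18493 = 0.92278 mol/L.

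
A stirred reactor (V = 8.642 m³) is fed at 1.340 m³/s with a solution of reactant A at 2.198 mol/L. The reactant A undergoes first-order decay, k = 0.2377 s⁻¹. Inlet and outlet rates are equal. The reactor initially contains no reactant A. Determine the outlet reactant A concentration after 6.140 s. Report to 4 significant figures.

Accumulation = in − out − consumed: V dC/dt = Q C_in − Q C − k V C.
dC/dt = (Q/V) C_in − (Q/V + k) C; effective rate a = Q/V + k = 0.155057 + 0.2377 = 0.392757 s⁻¹.
C_ss = Q C_in/(Q + kV) = 0.867750 mol/L; C(t) = C_ss + (C₀ − C_ss) e^(−a t).
C(6.140) = 0.867750 + (-0.867750)·e^(−0.392757·6.140) = 0.867750 + (-0.867750)·0.0896783 = 0.789932 mol/L.

0.7899 mol/L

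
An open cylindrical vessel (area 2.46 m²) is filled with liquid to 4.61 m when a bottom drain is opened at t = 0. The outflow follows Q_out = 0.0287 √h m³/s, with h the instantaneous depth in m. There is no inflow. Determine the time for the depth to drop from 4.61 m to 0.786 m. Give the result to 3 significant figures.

216 s

A dh/dt = −Q_out = −0.0287 √h.
This is separable: 2 d(√h)/dt = −0.0287/A, so √h = √h₀ − (0.0287/(2A)) t.
t = 2A(√h₀ − √h)/0.0287 = 2·2.46·(√4.61 − √0.786)/0.0287
  = 4.9200 × (2.1471 − 0.88657) / 0.0287 = 216.09 s.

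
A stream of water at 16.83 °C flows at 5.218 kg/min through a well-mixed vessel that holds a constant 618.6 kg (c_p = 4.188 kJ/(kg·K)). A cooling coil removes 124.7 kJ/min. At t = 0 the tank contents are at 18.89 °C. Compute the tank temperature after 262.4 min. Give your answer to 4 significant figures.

M c_p dT/dt = ṁ c_p (T_in − T) − Q̇.
Rearrange: dT/dt = (T_ss − T)/τ with τ = M/ṁ = 118.551 min and T_ss = T_in − Q̇/(ṁ c_p) = 11.1237 °C.
Solution: T(t) = T_ss + (T₀ − T_ss) e^(−t/τ).
T(262.4) = 11.1237 + (7.76631)·e^(−262.4/118.551) = 11.1237 + (7.76631)·0.109329 = 11.9728 °C.

11.97 °C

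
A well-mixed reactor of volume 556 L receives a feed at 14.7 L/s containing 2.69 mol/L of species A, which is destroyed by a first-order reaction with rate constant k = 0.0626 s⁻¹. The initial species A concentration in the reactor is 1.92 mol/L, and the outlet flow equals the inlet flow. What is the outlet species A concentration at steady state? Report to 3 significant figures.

V dC/dt = Q(C_in − C) − k V C.
At steady state: 0 = Q C_in − (Q + kV) C_ss, so C_ss = Q C_in/(Q + kV).
C_ss = 14.7·2.69/(14.7 + 0.0626·556) = 39.543/49.506 = 0.79876 mol/L.

0.799 mol/L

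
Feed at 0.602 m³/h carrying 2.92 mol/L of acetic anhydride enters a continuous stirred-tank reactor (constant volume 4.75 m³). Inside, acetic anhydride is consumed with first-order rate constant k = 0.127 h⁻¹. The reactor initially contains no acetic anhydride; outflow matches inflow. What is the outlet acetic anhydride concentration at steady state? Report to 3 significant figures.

1.46 mol/L

Species balance: V dC/dt = Q C_in − Q C − k V C.
At steady state: 0 = Q C_in − (Q + kV) C_ss, so C_ss = Q C_in/(Q + kV).
C_ss = 0.602·2.92/(0.602 + 0.127·4.75) = 1.7578/1.2052 = 1.4585 mol/L.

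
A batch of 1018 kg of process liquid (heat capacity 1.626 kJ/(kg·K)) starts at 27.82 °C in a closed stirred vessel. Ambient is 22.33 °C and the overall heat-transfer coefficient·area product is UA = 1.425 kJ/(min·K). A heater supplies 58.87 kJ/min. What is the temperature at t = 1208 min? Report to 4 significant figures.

50.98 °C

Unsteady energy balance on the tank contents: M c_p dT/dt = −UA(T − T_amb) + Q̇.
dT/dt = (T_ss − T)/τ with T_ss = T_amb + Q̇/UA = 22.33 + 58.87/1.425 = 63.6423 °C, τ = M c_p/UA = 1018·1.626/1.425 = 1161.59 min.
This is linear first-order; T(t) = T_ss + (T₀ − T_ss) e^(−t/τ).
T(1208) = 63.6423 + (-35.8223)·0.353471 = 50.9801 °C.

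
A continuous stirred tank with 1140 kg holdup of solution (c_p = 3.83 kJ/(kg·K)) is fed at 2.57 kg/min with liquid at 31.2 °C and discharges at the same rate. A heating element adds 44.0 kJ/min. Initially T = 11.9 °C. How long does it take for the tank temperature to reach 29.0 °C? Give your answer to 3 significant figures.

564 min

M c_p dT/dt = ṁ c_p (T_in − T) + Q̇.
τ = M/ṁ = 443.58 min; T_ss = T_in + Q̇/(ṁ c_p) = 35.670 °C.
T(t) = T_ss + (T₀ − T_ss) e^(−t/τ). Set T = 29.0:
e^(−t/τ) = (29.0 − 35.670)/(11.9 − 35.670) = 0.28061
t = −443.58 · ln(0.28061) = 563.70 min.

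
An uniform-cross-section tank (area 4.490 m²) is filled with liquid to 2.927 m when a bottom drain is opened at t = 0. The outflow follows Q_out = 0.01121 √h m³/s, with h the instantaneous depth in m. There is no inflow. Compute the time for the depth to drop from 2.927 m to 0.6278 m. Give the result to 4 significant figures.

Volume balance on the tank: A dh/dt = −0.01121 √h.
Separate and integrate: 2(√h − √h₀) = −(0.01121/A) t.
t = 2A(√h₀ − √h)/0.01121 = 2·4.490·(√2.927 − √0.6278)/0.01121
  = 8.98000 × (1.71085 − 0.792338) / 0.01121 = 735.791 s.

735.8 s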